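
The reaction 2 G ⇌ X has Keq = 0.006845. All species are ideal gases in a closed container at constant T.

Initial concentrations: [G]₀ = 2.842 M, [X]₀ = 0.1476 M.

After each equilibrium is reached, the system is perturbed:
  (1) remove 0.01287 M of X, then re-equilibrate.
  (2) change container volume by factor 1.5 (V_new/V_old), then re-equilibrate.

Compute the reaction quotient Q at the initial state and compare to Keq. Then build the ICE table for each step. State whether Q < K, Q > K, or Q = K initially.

Q₀ = 0.01827 vs Keq = 0.006845 ⇒ Q>K, reverse
Step 1:
                   G          X
  Initial      2.842     0.1476
  Change      0.1709   -0.08546
  Equil        3.013    0.06214
  solve Keq expr → x = -0.08546; check Q = 0.006845
Then remove 0.01287 M of X.
Step 2:
                   G          X
  Initial      3.013    0.04927
  Change    -0.02379    0.01189
  Equil        2.989    0.06116
  solve Keq expr → x = 0.01189; check Q = 0.006845
Then change container volume by factor 1.5 (V_new/V_old).
Step 3:
                   G          X
  Initial      1.993    0.04077
  Change     0.02577   -0.01288
  Equil        2.019    0.02789
  solve Keq expr → x = -0.01288; check Q = 0.006845

Q₀ = 0.01827; Q > K (proceeds reverse)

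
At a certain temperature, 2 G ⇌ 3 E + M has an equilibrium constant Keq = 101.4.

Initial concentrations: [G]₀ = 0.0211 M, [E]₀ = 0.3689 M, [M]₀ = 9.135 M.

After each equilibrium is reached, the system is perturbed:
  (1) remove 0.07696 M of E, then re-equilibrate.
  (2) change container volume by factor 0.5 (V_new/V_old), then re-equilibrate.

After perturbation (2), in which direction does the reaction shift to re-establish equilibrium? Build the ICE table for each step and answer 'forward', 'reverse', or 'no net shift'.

Direction: reverse

Q₀ = 1030 vs Keq = 101.4 ⇒ Q>K, reverse
Step 1:
                  G         E         M
  I          0.0211    0.3689     9.135
  C         0.03302  -0.04953  -0.01651
  E         0.05412    0.3194     9.118
  solve Keq expr → x = -0.01651; check Q = 101.4
Then remove 0.07696 M of E.
Step 2:
                  G         E         M
  I         0.05412    0.2424     9.118
  C        -0.01368   0.02052  0.006839
  E         0.04044    0.2629     9.125
  solve Keq expr → x = 0.006839; check Q = 101.4
Then change container volume by factor 0.5 (V_new/V_old).
Step 3:
                  G         E         M
  I         0.08089    0.5258     18.25
  C         0.04845  -0.07268  -0.02423
  E          0.1293    0.4532     18.23
  solve Keq expr → x = -0.02423; check Q = 101.4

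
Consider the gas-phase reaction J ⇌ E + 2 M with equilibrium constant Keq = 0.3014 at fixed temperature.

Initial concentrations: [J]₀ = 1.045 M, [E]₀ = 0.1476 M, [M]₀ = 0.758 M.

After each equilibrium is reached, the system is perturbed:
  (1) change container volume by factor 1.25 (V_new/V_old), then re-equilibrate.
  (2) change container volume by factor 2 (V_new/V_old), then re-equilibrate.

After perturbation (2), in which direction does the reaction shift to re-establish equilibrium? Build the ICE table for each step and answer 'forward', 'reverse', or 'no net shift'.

Q₀ = 0.08115 vs Keq = 0.3014 ⇒ Q<K, forward
Step 1:
                   J          E          M
  Initial      1.045     0.1476      0.758
  Change     -0.1251     0.1251     0.2503
  Equil       0.9199     0.2727      1.008
  solve Keq expr → x = 0.1251; check Q = 0.3014
Then change container volume by factor 1.25 (V_new/V_old).
Step 2:
                   J          E          M
  Initial     0.7359     0.2182     0.8066
  Change    -0.04337    0.04337    0.08673
  Equil       0.6925     0.2615     0.8933
  solve Keq expr → x = 0.04337; check Q = 0.3014
Then change container volume by factor 2 (V_new/V_old).
Step 3:
                   J          E          M
  Initial     0.3463     0.1308     0.4467
  Change    -0.08225    0.08225     0.1645
  Equil        0.264      0.213     0.6112
  solve Keq expr → x = 0.08225; check Q = 0.3014

Direction: forward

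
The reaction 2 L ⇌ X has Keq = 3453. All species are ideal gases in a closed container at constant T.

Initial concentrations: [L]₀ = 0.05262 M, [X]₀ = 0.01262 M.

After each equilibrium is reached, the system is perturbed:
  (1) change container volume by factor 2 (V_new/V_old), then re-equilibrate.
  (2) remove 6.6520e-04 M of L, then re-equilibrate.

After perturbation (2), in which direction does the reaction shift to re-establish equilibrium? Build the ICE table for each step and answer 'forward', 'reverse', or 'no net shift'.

Direction: reverse

Q₀ = 4.558 vs Keq = 3453 ⇒ Q<K, forward
Step 1:
                    L           X
  init        0.05262     0.01262
  Δ          -0.04933     0.02467
  eq         0.003286     0.03729
  solve Keq expr → x = 0.02467; check Q = 3453
Then change container volume by factor 2 (V_new/V_old).
Step 2:
                    L           X
  init       0.001643     0.01864
  Δ        6.5992e-04 -3.2996e-04
  eq         0.002303     0.01831
  solve Keq expr → x = -3.2996e-04; check Q = 3453
Then remove 6.6520e-04 M of L.
Step 3:
                    L           X
  init       0.001638     0.01831
  Δ        6.4484e-04 -3.2242e-04
  eq         0.002283     0.01799
  solve Keq expr → x = -3.2242e-04; check Q = 3453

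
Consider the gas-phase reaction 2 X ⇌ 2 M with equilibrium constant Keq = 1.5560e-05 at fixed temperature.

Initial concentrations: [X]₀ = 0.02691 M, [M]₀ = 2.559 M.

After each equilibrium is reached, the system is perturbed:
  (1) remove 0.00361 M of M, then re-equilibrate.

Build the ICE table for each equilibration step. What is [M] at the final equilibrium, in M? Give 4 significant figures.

[M]_eq = 0.01015 M

Q₀ = 9043 vs Keq = 1.5560e-05 ⇒ Q>K, reverse
Step 1:
                    X           M
  Initial     0.02691       2.559
  Change        2.549      -2.549
  Equil         2.576     0.01016
  solve Keq expr → x = -1.274; check Q = 1.5560e-05
Then remove 0.00361 M of M.
Step 2:
                    X           M
  Initial       2.576     0.00655
  Change    -0.003596    0.003596
  Equil         2.572     0.01015
  solve Keq expr → x = 0.001798; check Q = 1.5560e-05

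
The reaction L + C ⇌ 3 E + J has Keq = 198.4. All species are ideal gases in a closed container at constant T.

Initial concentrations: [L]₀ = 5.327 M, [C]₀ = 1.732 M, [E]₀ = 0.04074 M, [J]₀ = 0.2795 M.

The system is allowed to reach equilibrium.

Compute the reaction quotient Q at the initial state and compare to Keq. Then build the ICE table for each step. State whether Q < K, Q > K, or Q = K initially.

Q₀ = 2.0484e-06; Q < K (proceeds forward)

Q₀ = 2.0484e-06 vs Keq = 198.4 ⇒ Q<K, forward
Step 1:
                  L         C         E         J
  Initial     5.327     1.732   0.04074    0.2795
  Change     -1.508    -1.508     4.523     1.508
  Equil       3.819    0.2242     4.564     1.787
  solve Keq expr → x = 1.508; check Q = 198.4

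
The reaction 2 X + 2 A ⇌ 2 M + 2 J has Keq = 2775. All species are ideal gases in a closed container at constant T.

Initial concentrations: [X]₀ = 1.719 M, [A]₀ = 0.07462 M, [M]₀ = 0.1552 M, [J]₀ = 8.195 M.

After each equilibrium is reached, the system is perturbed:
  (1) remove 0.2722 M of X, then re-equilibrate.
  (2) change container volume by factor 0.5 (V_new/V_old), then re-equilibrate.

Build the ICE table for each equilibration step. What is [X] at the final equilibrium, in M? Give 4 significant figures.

[X]_eq = 2.791 M

Q₀ = 98.31 vs Keq = 2775 ⇒ Q<K, forward
Step 1:
                  X         A         M         J
  Initial     1.719   0.07462    0.1552     8.195
  Change   -0.05485  -0.05485   0.05485   0.05485
  Equil       1.664   0.01977    0.2101      8.25
  solve Keq expr → x = 0.02743; check Q = 2775
Then remove 0.2722 M of X.
Step 2:
                  X         A         M         J
  Initial     1.392   0.01977    0.2101      8.25
  Change   0.003415  0.003415 -0.003415 -0.003415
  Equil       1.395   0.02318    0.2066     8.246
  solve Keq expr → x = -0.001707; check Q = 2775
Then change container volume by factor 0.5 (V_new/V_old).
Step 3:
                  X         A         M         J
  Initial     2.791   0.04636    0.4133     16.49
  Change          0         0         0         0
  Equil       2.791   0.04636    0.4133     16.49
  solve Keq expr → x = 0; check Q = 2775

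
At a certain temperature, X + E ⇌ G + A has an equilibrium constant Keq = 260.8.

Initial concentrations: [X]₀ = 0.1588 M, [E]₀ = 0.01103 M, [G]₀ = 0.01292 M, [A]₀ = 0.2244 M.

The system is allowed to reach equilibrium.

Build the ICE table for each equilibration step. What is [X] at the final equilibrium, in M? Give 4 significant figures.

Q₀ = 1.655 vs Keq = 260.8 ⇒ Q<K, forward
Step 1:
                    X           E           G           A
  I            0.1588     0.01103     0.01292      0.2244
  C          -0.01088    -0.01088     0.01088     0.01088
  E            0.1479  1.4519e-04      0.0238      0.2353
  solve Keq expr → x = 0.01088; check Q = 260.8

[X]_eq = 0.1479 M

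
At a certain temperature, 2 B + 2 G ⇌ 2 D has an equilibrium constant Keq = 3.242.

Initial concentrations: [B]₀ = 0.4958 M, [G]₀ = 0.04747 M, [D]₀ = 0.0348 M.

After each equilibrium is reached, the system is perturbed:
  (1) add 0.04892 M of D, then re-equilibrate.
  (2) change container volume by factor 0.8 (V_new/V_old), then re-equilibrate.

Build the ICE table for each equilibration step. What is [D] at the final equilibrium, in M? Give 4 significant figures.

[D]_eq = 0.08759 M

Q₀ = 2.186 vs Keq = 3.242 ⇒ Q<K, forward
Step 1:
                   B          G          D
  init        0.4958    0.04747     0.0348
  Δ        -0.003844  -0.003844   0.003844
  eq           0.492    0.04363    0.03864
  solve Keq expr → x = 0.001922; check Q = 3.242
Then add 0.04892 M of D.
Step 2:
                   B          G          D
  init         0.492    0.04363    0.08756
  Δ          0.02436    0.02436   -0.02436
  eq          0.5163    0.06799     0.0632
  solve Keq expr → x = -0.01218; check Q = 3.242
Then change container volume by factor 0.8 (V_new/V_old).
Step 3:
                   B          G          D
  init        0.6454    0.08498      0.079
  Δ        -0.008589  -0.008589   0.008589
  eq          0.6368    0.07639    0.08759
  solve Keq expr → x = 0.004294; check Q = 3.242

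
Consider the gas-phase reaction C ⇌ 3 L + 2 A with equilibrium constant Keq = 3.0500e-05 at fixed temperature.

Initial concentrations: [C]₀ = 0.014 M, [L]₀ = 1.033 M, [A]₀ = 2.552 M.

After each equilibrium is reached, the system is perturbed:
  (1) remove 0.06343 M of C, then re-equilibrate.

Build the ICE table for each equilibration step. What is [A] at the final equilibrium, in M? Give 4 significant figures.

Q₀ = 512.8 vs Keq = 3.0500e-05 ⇒ Q>K, reverse
Step 1:
                  C         L         A
  init        0.014     1.033     2.552
  Δ          0.3395    -1.018    -0.679
  eq         0.3535   0.01454     1.873
  solve Keq expr → x = -0.3395; check Q = 3.0500e-05
Then remove 0.06343 M of C.
Step 2:
                  C         L         A
  init       0.2901   0.01454     1.873
  Δ       3.0659e-04 -9.1977e-04 -6.1318e-04
  eq         0.2904   0.01362     1.872
  solve Keq expr → x = -3.0659e-04; check Q = 3.0500e-05

[A]_eq = 1.872 M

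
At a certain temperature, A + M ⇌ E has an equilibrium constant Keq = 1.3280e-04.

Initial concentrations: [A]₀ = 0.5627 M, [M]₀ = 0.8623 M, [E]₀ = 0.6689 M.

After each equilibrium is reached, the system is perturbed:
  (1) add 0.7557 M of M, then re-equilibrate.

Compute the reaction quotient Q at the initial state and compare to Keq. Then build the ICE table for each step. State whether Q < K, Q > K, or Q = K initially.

Q₀ = 1.379 vs Keq = 1.3280e-04 ⇒ Q>K, reverse
Step 1:
                    A           M           E
  init         0.5627      0.8623      0.6689
  Δ            0.6686      0.6686     -0.6686
  eq            1.231       1.531  2.5035e-04
  solve Keq expr → x = -0.6686; check Q = 1.3280e-04
Then add 0.7557 M of M.
Step 2:
                    A           M           E
  init          1.231       2.287  2.5035e-04
  Δ       -1.2352e-04 -1.2352e-04  1.2352e-04
  eq            1.231       2.287  3.7386e-04
  solve Keq expr → x = 1.2352e-04; check Q = 1.3280e-04

Q₀ = 1.379; Q > K (proceeds reverse)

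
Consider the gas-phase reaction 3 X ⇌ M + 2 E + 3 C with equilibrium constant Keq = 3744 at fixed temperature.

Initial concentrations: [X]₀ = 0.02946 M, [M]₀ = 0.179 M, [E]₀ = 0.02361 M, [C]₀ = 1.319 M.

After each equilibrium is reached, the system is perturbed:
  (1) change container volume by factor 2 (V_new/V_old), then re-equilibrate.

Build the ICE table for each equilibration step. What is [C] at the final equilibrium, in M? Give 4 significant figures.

Q₀ = 8.955 vs Keq = 3744 ⇒ Q<K, forward
Step 1:
                    X           M           E           C
  init        0.02946       0.179     0.02361       1.319
  Δ          -0.02373    0.007911     0.01582     0.02373
  eq         0.005728      0.1869     0.03943       1.343
  solve Keq expr → x = 0.007911; check Q = 3744
Then change container volume by factor 2 (V_new/V_old).
Step 2:
                    X           M           E           C
  init       0.002864     0.09346     0.01972      0.6714
  Δ         -0.001382  4.6073e-04  9.2146e-04    0.001382
  eq         0.001482     0.09392     0.02064      0.6727
  solve Keq expr → x = 4.6073e-04; check Q = 3744

[C]_eq = 0.6727 M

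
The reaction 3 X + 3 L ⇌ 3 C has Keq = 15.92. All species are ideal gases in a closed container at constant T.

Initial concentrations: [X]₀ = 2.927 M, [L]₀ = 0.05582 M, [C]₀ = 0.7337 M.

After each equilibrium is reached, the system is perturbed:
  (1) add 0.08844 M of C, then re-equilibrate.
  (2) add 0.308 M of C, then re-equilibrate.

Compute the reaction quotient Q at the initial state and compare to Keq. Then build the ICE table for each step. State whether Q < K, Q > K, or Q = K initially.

Q₀ = 90.56; Q > K (proceeds reverse)

Q₀ = 90.56 vs Keq = 15.92 ⇒ Q>K, reverse
Step 1:
                  X         L         C
  I           2.927   0.05582    0.7337
  C         0.03753   0.03753  -0.03753
  E           2.965   0.09335    0.6962
  solve Keq expr → x = -0.01251; check Q = 15.92
Then add 0.08844 M of C.
Step 2:
                  X         L         C
  I           2.965   0.09335    0.7846
  C         0.01014   0.01014  -0.01014
  E           2.975    0.1035    0.7745
  solve Keq expr → x = -0.003381; check Q = 15.92
Then add 0.308 M of C.
Step 3:
                  X         L         C
  I           2.975    0.1035     1.082
  C         0.03488   0.03488  -0.03488
  E            3.01    0.1384     1.048
  solve Keq expr → x = -0.01163; check Q = 15.92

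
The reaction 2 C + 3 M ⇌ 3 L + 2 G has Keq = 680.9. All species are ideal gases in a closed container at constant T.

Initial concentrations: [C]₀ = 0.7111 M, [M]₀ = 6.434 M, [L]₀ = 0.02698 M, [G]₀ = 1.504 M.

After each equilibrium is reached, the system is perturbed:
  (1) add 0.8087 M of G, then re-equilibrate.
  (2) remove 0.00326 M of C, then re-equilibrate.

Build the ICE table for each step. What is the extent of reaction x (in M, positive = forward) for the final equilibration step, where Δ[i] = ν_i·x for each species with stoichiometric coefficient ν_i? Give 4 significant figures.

x = -0.001584 M

Q₀ = 3.2985e-07 vs Keq = 680.9 ⇒ Q<K, forward
Step 1:
                   C          M          L          G
  I           0.7111      6.434    0.02698      1.504
  C          -0.7035     -1.055      1.055     0.7035
  E         0.007634      5.379      1.082      2.207
  solve Keq expr → x = 0.3517; check Q = 680.9
Then add 0.8087 M of G.
Step 2:
                   C          M          L          G
  I         0.007634      5.379      1.082      3.016
  C         0.002717   0.004075  -0.004075  -0.002717
  E          0.01035      5.383      1.078      3.013
  solve Keq expr → x = -0.001358; check Q = 680.9
Then remove 0.00326 M of C.
Step 3:
                   C          M          L          G
  I         0.007091      5.383      1.078      3.013
  C         0.003167   0.004751  -0.004751  -0.003167
  E          0.01026      5.388      1.073       3.01
  solve Keq expr → x = -0.001584; check Q = 680.9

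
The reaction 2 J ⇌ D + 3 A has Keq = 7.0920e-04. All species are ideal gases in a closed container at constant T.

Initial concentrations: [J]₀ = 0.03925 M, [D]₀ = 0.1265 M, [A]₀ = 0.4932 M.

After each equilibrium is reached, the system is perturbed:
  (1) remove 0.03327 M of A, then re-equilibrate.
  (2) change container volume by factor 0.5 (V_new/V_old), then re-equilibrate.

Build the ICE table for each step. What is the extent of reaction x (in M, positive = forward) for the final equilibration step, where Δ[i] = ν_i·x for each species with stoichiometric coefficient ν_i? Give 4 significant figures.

x = -0.01717 M

Q₀ = 9.851 vs Keq = 7.0920e-04 ⇒ Q>K, reverse
Step 1:
                    J           D           A
  init        0.03925      0.1265      0.4932
  Δ            0.2259     -0.1129     -0.3388
  eq           0.2651     0.01355      0.1544
  solve Keq expr → x = -0.1129; check Q = 7.0920e-04
Then remove 0.03327 M of A.
Step 2:
                    J           D           A
  init         0.2651     0.01355      0.1211
  Δ         -0.009809    0.004904     0.01471
  eq           0.2553     0.01846      0.1358
  solve Keq expr → x = 0.004904; check Q = 7.0920e-04
Then change container volume by factor 0.5 (V_new/V_old).
Step 3:
                    J           D           A
  init         0.5107     0.03692      0.2716
  Δ           0.03433    -0.01717     -0.0515
  eq            0.545     0.01975      0.2201
  solve Keq expr → x = -0.01717; check Q = 7.0920e-04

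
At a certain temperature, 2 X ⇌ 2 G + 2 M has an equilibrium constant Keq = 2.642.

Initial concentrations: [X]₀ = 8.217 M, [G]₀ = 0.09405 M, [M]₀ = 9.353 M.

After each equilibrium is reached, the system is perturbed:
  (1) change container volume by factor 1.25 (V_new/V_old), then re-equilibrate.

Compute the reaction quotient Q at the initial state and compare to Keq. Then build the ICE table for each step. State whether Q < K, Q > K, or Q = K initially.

Q₀ = 0.01146 vs Keq = 2.642 ⇒ Q<K, forward
Step 1:
                    X           G           M
  init          8.217     0.09405       9.353
  Δ            -1.031       1.031       1.031
  eq            7.186       1.125       10.38
  solve Keq expr → x = 0.5154; check Q = 2.642
Then change container volume by factor 1.25 (V_new/V_old).
Step 2:
                    X           G           M
  init          5.749      0.8999       8.307
  Δ           -0.1699      0.1699      0.1699
  eq            5.579        1.07       8.477
  solve Keq expr → x = 0.08493; check Q = 2.642

Q₀ = 0.01146; Q < K (proceeds forward)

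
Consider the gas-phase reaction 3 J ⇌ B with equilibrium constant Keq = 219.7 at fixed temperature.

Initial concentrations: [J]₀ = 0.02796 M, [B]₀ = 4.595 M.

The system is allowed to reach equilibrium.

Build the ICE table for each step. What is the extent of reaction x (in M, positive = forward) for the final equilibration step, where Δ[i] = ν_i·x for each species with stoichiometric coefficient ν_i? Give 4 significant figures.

x = -0.08197 M

Q₀ = 2.1022e+05 vs Keq = 219.7 ⇒ Q>K, reverse
Step 1:
                   J          B
  I          0.02796      4.595
  C           0.2459   -0.08197
  E           0.2739      4.513
  solve Keq expr → x = -0.08197; check Q = 219.7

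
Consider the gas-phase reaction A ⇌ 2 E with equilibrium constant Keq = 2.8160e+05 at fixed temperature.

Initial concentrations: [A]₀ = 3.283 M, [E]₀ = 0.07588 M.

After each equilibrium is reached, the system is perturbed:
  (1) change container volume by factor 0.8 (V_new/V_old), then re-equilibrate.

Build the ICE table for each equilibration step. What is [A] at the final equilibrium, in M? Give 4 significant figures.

Q₀ = 0.001754 vs Keq = 2.8160e+05 ⇒ Q<K, forward
Step 1:
                   A          E
  Initial      3.283    0.07588
  Change      -3.283      6.566
  Equil   1.5664e-04      6.642
  solve Keq expr → x = 3.283; check Q = 2.8160e+05
Then change container volume by factor 0.8 (V_new/V_old).
Step 2:
                   A          E
  Initial 1.9580e-04      8.302
  Change  4.8945e-05 -9.7890e-05
  Equil   2.4475e-04      8.302
  solve Keq expr → x = -4.8945e-05; check Q = 2.8160e+05

[A]_eq = 2.4475e-04 M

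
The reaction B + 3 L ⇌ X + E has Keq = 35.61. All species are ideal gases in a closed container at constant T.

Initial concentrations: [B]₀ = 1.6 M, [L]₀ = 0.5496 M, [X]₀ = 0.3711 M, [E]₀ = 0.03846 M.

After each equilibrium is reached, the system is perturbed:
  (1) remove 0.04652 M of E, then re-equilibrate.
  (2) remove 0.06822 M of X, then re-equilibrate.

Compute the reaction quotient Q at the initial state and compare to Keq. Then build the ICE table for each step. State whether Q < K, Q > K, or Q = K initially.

Q₀ = 0.05373; Q < K (proceeds forward)

Q₀ = 0.05373 vs Keq = 35.61 ⇒ Q<K, forward
Step 1:
                   B          L          X          E
  init           1.6     0.5496     0.3711    0.03846
  Δ          -0.1427    -0.4281     0.1427     0.1427
  eq           1.457     0.1215     0.5138     0.1812
  solve Keq expr → x = 0.1427; check Q = 35.61
Then remove 0.04652 M of E.
Step 2:
                   B          L          X          E
  init         1.457     0.1215     0.5138     0.1346
  Δ        -0.003398    -0.0102   0.003398   0.003398
  eq           1.454     0.1113     0.5172      0.138
  solve Keq expr → x = 0.003398; check Q = 35.61
Then remove 0.06822 M of X.
Step 3:
                   B          L          X          E
  init         1.454     0.1113      0.449      0.138
  Δ        -0.001526  -0.004578   0.001526   0.001526
  eq           1.452     0.1067     0.4505     0.1396
  solve Keq expr → x = 0.001526; check Q = 35.61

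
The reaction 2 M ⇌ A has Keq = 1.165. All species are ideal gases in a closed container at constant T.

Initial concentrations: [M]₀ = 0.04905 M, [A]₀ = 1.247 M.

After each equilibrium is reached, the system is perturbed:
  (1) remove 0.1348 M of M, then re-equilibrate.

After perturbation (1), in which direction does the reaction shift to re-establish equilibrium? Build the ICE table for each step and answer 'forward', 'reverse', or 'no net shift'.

Q₀ = 518.3 vs Keq = 1.165 ⇒ Q>K, reverse
Step 1:
                  M         A
  init      0.04905     1.247
  Δ          0.8029   -0.4014
  eq         0.8519    0.8456
  solve Keq expr → x = -0.4014; check Q = 1.165
Then remove 0.1348 M of M.
Step 2:
                  M         A
  init       0.7171    0.8456
  Δ          0.1073  -0.05366
  eq         0.8245    0.7919
  solve Keq expr → x = -0.05366; check Q = 1.165

Direction: reverse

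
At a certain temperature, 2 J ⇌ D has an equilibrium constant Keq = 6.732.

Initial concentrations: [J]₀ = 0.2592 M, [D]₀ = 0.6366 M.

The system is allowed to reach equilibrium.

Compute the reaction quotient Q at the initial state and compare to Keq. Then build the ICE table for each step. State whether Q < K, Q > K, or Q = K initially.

Q₀ = 9.475; Q > K (proceeds reverse)

Q₀ = 9.475 vs Keq = 6.732 ⇒ Q>K, reverse
Step 1:
                   J          D
  init        0.2592     0.6366
  Δ          0.04307   -0.02153
  eq          0.3023     0.6151
  solve Keq expr → x = -0.02153; check Q = 6.732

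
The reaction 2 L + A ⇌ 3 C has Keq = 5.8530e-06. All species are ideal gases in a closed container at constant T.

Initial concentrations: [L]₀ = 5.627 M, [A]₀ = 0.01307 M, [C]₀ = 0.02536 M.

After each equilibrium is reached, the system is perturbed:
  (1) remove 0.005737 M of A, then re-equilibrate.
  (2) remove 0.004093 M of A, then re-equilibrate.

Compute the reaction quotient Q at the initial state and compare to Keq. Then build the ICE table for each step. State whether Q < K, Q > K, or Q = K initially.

Q₀ = 3.9411e-05 vs Keq = 5.8530e-06 ⇒ Q>K, reverse
Step 1:
                  L         A         C
  Initial     5.627   0.01307   0.02536
  Change    0.00719  0.003595  -0.01078
  Equil       5.634   0.01666   0.01458
  solve Keq expr → x = -0.003595; check Q = 5.8530e-06
Then remove 0.005737 M of A.
Step 2:
                  L         A         C
  Initial     5.634   0.01093   0.01458
  Change   0.001131 5.6536e-04 -0.001696
  Equil       5.635   0.01149   0.01288
  solve Keq expr → x = -5.6536e-04; check Q = 5.8530e-06
Then remove 0.004093 M of A.
Step 3:
                  L         A         C
  Initial     5.635    0.0074   0.01288
  Change   0.001007 5.0330e-04  -0.00151
  Equil       5.636  0.007904   0.01137
  solve Keq expr → x = -5.0330e-04; check Q = 5.8530e-06

Q₀ = 3.9411e-05; Q > K (proceeds reverse)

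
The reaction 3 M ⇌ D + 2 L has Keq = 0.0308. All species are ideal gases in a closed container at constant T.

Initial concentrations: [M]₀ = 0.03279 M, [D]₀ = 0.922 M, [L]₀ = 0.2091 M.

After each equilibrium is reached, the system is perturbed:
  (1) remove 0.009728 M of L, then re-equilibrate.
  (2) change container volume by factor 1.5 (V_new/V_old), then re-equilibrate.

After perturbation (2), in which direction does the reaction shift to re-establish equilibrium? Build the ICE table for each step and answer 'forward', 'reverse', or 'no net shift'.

Direction: no net shift

Q₀ = 1143 vs Keq = 0.0308 ⇒ Q>K, reverse
Step 1:
                  M         D         L
  Initial   0.03279     0.922    0.2091
  Change     0.2664  -0.08881   -0.1776
  Equil      0.2992    0.8332   0.03147
  solve Keq expr → x = -0.08881; check Q = 0.0308
Then remove 0.009728 M of L.
Step 2:
                  M         D         L
  Initial    0.2992    0.8332   0.02174
  Change   -0.01174  0.003913  0.007825
  Equil      0.2875    0.8371   0.02957
  solve Keq expr → x = 0.003913; check Q = 0.0308
Then change container volume by factor 1.5 (V_new/V_old).
Step 3:
                  M         D         L
  Initial    0.1917    0.5581   0.01971
  Change          0         0         0
  Equil      0.1917    0.5581   0.01971
  solve Keq expr → x = 0; check Q = 0.0308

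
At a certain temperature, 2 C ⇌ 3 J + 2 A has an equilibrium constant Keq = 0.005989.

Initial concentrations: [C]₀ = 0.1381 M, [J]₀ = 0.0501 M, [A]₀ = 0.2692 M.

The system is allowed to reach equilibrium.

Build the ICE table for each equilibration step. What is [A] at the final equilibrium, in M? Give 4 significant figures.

Q₀ = 4.7783e-04 vs Keq = 0.005989 ⇒ Q<K, forward
Step 1:
                    C           J           A
  Initial      0.1381      0.0501      0.2692
  Change     -0.02869     0.04304     0.02869
  Equil        0.1094     0.09314      0.2979
  solve Keq expr → x = 0.01435; check Q = 0.005989

[A]_eq = 0.2979 M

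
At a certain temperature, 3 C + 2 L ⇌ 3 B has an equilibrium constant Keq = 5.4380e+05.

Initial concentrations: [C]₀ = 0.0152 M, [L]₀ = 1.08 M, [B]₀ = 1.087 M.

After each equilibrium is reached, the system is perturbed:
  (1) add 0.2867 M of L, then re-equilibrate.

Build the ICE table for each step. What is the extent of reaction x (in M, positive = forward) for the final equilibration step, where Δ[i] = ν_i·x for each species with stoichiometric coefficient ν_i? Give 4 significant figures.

Q₀ = 3.1355e+05 vs Keq = 5.4380e+05 ⇒ Q<K, forward
Step 1:
                   C          L          B
  init        0.0152       1.08      1.087
  Δ        -0.002506  -0.001671   0.002506
  eq         0.01269      1.078       1.09
  solve Keq expr → x = 8.3549e-04; check Q = 5.4380e+05
Then add 0.2867 M of L.
Step 2:
                   C          L          B
  init       0.01269      1.365       1.09
  Δ        -0.001822  -0.001214   0.001822
  eq         0.01087      1.364      1.091
  solve Keq expr → x = 6.0721e-04; check Q = 5.4380e+05

x = 6.0721e-04 M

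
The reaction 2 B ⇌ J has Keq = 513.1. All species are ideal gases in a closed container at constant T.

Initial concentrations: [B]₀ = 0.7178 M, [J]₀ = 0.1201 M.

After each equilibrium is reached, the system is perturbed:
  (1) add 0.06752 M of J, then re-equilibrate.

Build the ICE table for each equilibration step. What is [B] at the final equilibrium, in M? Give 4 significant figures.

Q₀ = 0.2331 vs Keq = 513.1 ⇒ Q<K, forward
Step 1:
                    B           J
  I            0.7178      0.1201
  C           -0.6877      0.3439
  E           0.03007       0.464
  solve Keq expr → x = 0.3439; check Q = 513.1
Then add 0.06752 M of J.
Step 2:
                    B           J
  I           0.03007      0.5315
  C          0.002082   -0.001041
  E           0.03215      0.5304
  solve Keq expr → x = -0.001041; check Q = 513.1

[B]_eq = 0.03215 M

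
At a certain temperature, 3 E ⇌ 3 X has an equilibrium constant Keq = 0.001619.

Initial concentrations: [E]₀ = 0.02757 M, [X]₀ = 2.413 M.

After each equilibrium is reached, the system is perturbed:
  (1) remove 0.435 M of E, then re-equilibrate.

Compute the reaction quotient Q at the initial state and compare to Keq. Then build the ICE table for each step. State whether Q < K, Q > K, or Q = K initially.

Q₀ = 6.7044e+05; Q > K (proceeds reverse)

Q₀ = 6.7044e+05 vs Keq = 0.001619 ⇒ Q>K, reverse
Step 1:
                  E         X
  init      0.02757     2.413
  Δ           2.157    -2.157
  eq          2.184    0.2565
  solve Keq expr → x = -0.7188; check Q = 0.001619
Then remove 0.435 M of E.
Step 2:
                  E         X
  init        1.749    0.2565
  Δ         0.04571  -0.04571
  eq          1.795    0.2108
  solve Keq expr → x = -0.01524; check Q = 0.001619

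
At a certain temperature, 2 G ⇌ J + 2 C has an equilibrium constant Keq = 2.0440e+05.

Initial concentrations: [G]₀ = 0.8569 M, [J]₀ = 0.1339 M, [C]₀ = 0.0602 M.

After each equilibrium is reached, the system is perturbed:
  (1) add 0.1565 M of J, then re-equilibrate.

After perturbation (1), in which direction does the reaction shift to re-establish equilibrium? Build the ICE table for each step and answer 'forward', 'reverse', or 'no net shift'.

Q₀ = 6.6087e-04 vs Keq = 2.0440e+05 ⇒ Q<K, forward
Step 1:
                   G          J          C
  init        0.8569     0.1339     0.0602
  Δ          -0.8554     0.4277     0.8554
  eq        0.001518     0.5616     0.9156
  solve Keq expr → x = 0.4277; check Q = 2.0440e+05
Then add 0.1565 M of J.
Step 2:
                   G          J          C
  init      0.001518     0.7181     0.9156
  Δ       1.9799e-04 -9.8996e-05 -1.9799e-04
  eq        0.001716      0.718     0.9154
  solve Keq expr → x = -9.8996e-05; check Q = 2.0440e+05

Direction: reverse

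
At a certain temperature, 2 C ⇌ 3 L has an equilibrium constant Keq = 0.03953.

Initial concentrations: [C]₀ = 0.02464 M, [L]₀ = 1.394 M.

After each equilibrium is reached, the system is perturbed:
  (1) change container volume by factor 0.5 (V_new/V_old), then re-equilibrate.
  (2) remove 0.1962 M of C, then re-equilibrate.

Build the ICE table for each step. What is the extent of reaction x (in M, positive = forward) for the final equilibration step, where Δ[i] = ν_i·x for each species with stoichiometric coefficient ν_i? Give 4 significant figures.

Q₀ = 4462 vs Keq = 0.03953 ⇒ Q>K, reverse
Step 1:
                    C           L
  init        0.02464       1.394
  Δ            0.7395      -1.109
  eq           0.7642      0.2847
  solve Keq expr → x = -0.3698; check Q = 0.03953
Then change container volume by factor 0.5 (V_new/V_old).
Step 2:
                    C           L
  init          1.528      0.5695
  Δ           0.06928     -0.1039
  eq            1.598      0.4655
  solve Keq expr → x = -0.03464; check Q = 0.03953
Then remove 0.1962 M of C.
Step 3:
                    C           L
  init          1.401      0.4655
  Δ           0.02287    -0.03431
  eq            1.424      0.4312
  solve Keq expr → x = -0.01144; check Q = 0.03953

x = -0.01144 M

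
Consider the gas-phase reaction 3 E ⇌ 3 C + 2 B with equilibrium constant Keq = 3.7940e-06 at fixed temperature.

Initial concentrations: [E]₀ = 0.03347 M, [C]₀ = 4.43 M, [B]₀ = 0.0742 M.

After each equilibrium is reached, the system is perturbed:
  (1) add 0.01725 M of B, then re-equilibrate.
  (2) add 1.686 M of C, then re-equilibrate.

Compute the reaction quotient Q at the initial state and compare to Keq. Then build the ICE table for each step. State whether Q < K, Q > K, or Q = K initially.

Q₀ = 1.2766e+04 vs Keq = 3.7940e-06 ⇒ Q>K, reverse
Step 1:
                    E           C           B
  Initial     0.03347        4.43      0.0742
  Change       0.1113     -0.1113    -0.07419
  Equil        0.1448       4.319  1.1952e-05
  solve Keq expr → x = -0.03709; check Q = 3.7940e-06
Then add 0.01725 M of B.
Step 2:
                    E           C           B
  Initial      0.1448       4.319     0.01726
  Change      0.02587    -0.02587    -0.01725
  Equil        0.1706       4.293  1.5434e-05
  solve Keq expr → x = -0.008623; check Q = 3.7940e-06
Then add 1.686 M of C.
Step 3:
                    E           C           B
  Initial      0.1706       5.979  1.5434e-05
  Change   9.0648e-06 -9.0648e-06 -6.0432e-06
  Equil        0.1706       5.979  9.3910e-06
  solve Keq expr → x = -3.0216e-06; check Q = 3.7940e-06

Q₀ = 1.2766e+04; Q > K (proceeds reverse)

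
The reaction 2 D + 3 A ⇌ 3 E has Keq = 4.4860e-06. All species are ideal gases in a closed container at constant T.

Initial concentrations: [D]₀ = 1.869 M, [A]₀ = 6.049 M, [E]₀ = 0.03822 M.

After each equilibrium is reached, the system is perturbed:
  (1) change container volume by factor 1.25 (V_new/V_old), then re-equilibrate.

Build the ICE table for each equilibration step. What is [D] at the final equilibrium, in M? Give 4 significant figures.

Q₀ = 7.2211e-08 vs Keq = 4.4860e-06 ⇒ Q<K, forward
Step 1:
                   D          A          E
  init         1.869      6.049    0.03822
  Δ         -0.07112    -0.1067     0.1067
  eq           1.798      5.942     0.1449
  solve Keq expr → x = 0.03556; check Q = 4.4860e-06
Then change container volume by factor 1.25 (V_new/V_old).
Step 2:
                   D          A          E
  init         1.438      4.754     0.1159
  Δ          0.01015    0.01523   -0.01523
  eq           1.448      4.769     0.1007
  solve Keq expr → x = -0.005077; check Q = 4.4860e-06

[D]_eq = 1.448 M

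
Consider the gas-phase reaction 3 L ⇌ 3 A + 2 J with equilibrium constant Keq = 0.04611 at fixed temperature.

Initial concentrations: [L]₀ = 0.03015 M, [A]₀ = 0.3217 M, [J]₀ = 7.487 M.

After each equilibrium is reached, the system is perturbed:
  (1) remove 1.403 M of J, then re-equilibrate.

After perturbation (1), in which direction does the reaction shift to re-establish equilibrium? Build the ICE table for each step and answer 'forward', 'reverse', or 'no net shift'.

Q₀ = 6.8094e+04 vs Keq = 0.04611 ⇒ Q>K, reverse
Step 1:
                   L          A          J
  init       0.03015     0.3217      7.487
  Δ           0.2911    -0.2911     -0.194
  eq          0.3212    0.03063      7.293
  solve Keq expr → x = -0.09702; check Q = 0.04611
Then remove 1.403 M of J.
Step 2:
                   L          A          J
  init        0.3212    0.03063       5.89
  Δ        -0.004214   0.004214    0.00281
  eq           0.317    0.03484      5.893
  solve Keq expr → x = 0.001405; check Q = 0.04611

Direction: forward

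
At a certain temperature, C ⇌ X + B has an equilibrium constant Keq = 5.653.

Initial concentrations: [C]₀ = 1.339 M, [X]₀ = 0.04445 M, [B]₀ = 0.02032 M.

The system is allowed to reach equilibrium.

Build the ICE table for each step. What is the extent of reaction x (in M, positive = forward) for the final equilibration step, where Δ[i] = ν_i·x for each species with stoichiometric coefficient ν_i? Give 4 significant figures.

Q₀ = 6.7455e-04 vs Keq = 5.653 ⇒ Q<K, forward
Step 1:
                    C           X           B
  I             1.339     0.04445     0.02032
  C            -1.109       1.109       1.109
  E            0.2303       1.153       1.129
  solve Keq expr → x = 1.109; check Q = 5.653

x = 1.109 M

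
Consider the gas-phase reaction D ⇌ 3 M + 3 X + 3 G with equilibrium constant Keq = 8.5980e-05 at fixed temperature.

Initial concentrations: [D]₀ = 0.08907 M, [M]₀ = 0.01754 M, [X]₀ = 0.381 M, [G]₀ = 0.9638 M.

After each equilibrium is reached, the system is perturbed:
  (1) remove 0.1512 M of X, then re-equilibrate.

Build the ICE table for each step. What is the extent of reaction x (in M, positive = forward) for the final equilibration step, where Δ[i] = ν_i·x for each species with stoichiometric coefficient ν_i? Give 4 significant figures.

x = 0.006341 M

Q₀ = 2.9998e-06 vs Keq = 8.5980e-05 ⇒ Q<K, forward
Step 1:
                    D           M           X           G
  init        0.08907     0.01754       0.381      0.9638
  Δ         -0.009684     0.02905     0.02905     0.02905
  eq          0.07939     0.04659      0.4101      0.9929
  solve Keq expr → x = 0.009684; check Q = 8.5980e-05
Then remove 0.1512 M of X.
Step 2:
                    D           M           X           G
  init        0.07939     0.04659      0.2589      0.9929
  Δ         -0.006341     0.01902     0.01902     0.01902
  eq          0.07304     0.06562      0.2779       1.012
  solve Keq expr → x = 0.006341; check Q = 8.5980e-05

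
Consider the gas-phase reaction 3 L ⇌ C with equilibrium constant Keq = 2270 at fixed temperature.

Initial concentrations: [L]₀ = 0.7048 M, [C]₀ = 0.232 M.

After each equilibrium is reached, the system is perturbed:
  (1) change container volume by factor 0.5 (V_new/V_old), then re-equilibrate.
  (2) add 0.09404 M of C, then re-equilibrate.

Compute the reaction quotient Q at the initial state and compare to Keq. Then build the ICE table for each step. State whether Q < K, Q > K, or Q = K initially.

Q₀ = 0.6627; Q < K (proceeds forward)

Q₀ = 0.6627 vs Keq = 2270 ⇒ Q<K, forward
Step 1:
                    L           C
  init         0.7048       0.232
  Δ           -0.6466      0.2155
  eq           0.0582      0.4475
  solve Keq expr → x = 0.2155; check Q = 2270
Then change container volume by factor 0.5 (V_new/V_old).
Step 2:
                    L           C
  init         0.1164      0.8951
  Δ          -0.04269     0.01423
  eq          0.07372      0.9093
  solve Keq expr → x = 0.01423; check Q = 2270
Then add 0.09404 M of C.
Step 3:
                    L           C
  init        0.07372       1.003
  Δ          0.002438 -8.1259e-04
  eq          0.07615       1.003
  solve Keq expr → x = -8.1259e-04; check Q = 2270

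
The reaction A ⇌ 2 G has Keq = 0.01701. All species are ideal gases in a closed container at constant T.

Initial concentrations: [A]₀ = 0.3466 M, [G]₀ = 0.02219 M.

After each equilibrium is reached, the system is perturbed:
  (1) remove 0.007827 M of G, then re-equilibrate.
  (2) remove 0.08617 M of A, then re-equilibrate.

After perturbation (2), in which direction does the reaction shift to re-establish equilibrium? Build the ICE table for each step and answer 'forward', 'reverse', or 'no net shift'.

Q₀ = 0.001421 vs Keq = 0.01701 ⇒ Q<K, forward
Step 1:
                   A          G
  I           0.3466    0.02219
  C         -0.02584    0.05168
  E           0.3208    0.07387
  solve Keq expr → x = 0.02584; check Q = 0.01701
Then remove 0.007827 M of G.
Step 2:
                   A          G
  I           0.3208    0.06604
  C          -0.0037     0.0074
  E           0.3171    0.07344
  solve Keq expr → x = 0.0037; check Q = 0.01701
Then remove 0.08617 M of A.
Step 3:
                   A          G
  I           0.2309    0.07344
  C         0.005044   -0.01009
  E           0.2359    0.06335
  solve Keq expr → x = -0.005044; check Q = 0.01701

Direction: reverse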